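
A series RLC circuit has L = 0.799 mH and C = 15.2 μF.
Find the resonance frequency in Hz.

Step 1 — Resonance condition Im(Z)=0 gives ω₀ = 1/√(LC).
Step 2 — ω₀ = 1/√(0.000799·1.52e-05) = 9074 rad/s.
Step 3 — f₀ = ω₀/(2π) = 1444 Hz.

f₀ = 1444 Hz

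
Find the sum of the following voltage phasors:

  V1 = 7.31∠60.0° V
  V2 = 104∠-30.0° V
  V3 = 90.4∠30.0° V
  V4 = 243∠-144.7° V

Step 1 — Convert each phasor to rectangular form:
  V1 = 7.31·(cos(60.0°) + j·sin(60.0°)) = 3.655 + j6.331 V
  V2 = 104·(cos(-30.0°) + j·sin(-30.0°)) = 90.07 - j52 V
  V3 = 90.4·(cos(30.0°) + j·sin(30.0°)) = 78.29 + j45.2 V
  V4 = 243·(cos(-144.7°) + j·sin(-144.7°)) = -198.3 - j140.4 V
Step 2 — Sum components: V_total = -26.31 - j140.9 V.
Step 3 — Convert to polar: |V_total| = 143.3 V, ∠V_total = -100.6°.

V_total = 143.3∠-100.6° V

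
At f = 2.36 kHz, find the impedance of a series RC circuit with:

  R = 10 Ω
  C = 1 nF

Step 1 — Angular frequency: ω = 2π·f = 2π·2360 = 1.483e+04 rad/s.
Step 2 — Component impedances:
  R: Z = R = 10 Ω
  C: Z = 1/(jωC) = -j/(ω·C) = 0 - j6.744e+04 Ω
Step 3 — Series combination: Z_total = R + C = 10 - j6.744e+04 Ω = 6.744e+04∠-90.0° Ω.

Z = 10 - j6.744e+04 Ω = 6.744e+04∠-90.0° Ω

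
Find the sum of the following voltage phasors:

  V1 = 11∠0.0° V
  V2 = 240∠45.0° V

Step 1 — Convert each phasor to rectangular form:
  V1 = 11·(cos(0.0°) + j·sin(0.0°)) = 11 V
  V2 = 240·(cos(45.0°) + j·sin(45.0°)) = 169.7 + j169.7 V
Step 2 — Sum components: V_total = 180.7 + j169.7 V.
Step 3 — Convert to polar: |V_total| = 247.9 V, ∠V_total = 43.2°.

V_total = 247.9∠43.2° V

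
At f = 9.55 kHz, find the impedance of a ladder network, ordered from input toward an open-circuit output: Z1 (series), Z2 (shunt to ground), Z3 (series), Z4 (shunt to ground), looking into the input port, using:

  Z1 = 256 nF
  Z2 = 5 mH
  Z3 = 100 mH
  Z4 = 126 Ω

Step 1 — Angular frequency: ω = 2π·f = 2π·9550 = 6e+04 rad/s.
Step 2 — Component impedances:
  Z1: Z = 1/(jωC) = -j/(ω·C) = 0 - j65.1 Ω
  Z2: Z = jωL = j·6e+04·0.005 = 0 + j300 Ω
  Z3: Z = jωL = j·6e+04·0.1 = 0 + j6000 Ω
  Z4: Z = R = 126 Ω
Step 3 — Ladder network (open output): work backward from the far end, alternating series and parallel combinations. Z_in = 0.2856 + j220.6 Ω = 220.6∠89.9° Ω.

Z = 0.2856 + j220.6 Ω = 220.6∠89.9° Ω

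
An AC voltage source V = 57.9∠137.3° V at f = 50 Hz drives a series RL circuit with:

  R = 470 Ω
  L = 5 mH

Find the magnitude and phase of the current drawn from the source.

Step 1 — Angular frequency: ω = 2π·f = 2π·50 = 314.2 rad/s.
Step 2 — Component impedances:
  R: Z = R = 470 Ω
  L: Z = jωL = j·314.2·0.005 = 0 + j1.571 Ω
Step 3 — Series combination: Z_total = R + L = 470 + j1.571 Ω = 470∠0.2° Ω.
Step 4 — Source phasor: V = 57.9∠137.3° V = -42.55 + j39.27 V.
Step 5 — Ohm's law: I = V / Z_total = (-42.55 + j39.27) / (470 + j1.571) = -0.09026 + j0.08385 A.
Step 6 — Convert to polar: |I| = 0.1232 A, ∠I = 137.1°.

I = 0.1232∠137.1° A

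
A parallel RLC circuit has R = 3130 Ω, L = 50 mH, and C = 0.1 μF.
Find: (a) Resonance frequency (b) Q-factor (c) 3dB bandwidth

Step 1 — Resonance: ω₀ = 1/√(LC) = 1/√(0.05·1e-07) = 1.414e+04 rad/s.
Step 2 — f₀ = ω₀/(2π) = 2251 Hz.
Step 3 — Parallel Q: Q = R/(ω₀L) = 3130/(1.414e+04·0.05) = 4.426.
Step 4 — Bandwidth: Δω = ω₀/Q = 3195 rad/s; BW = Δω/(2π) = 508.5 Hz.

(a) f₀ = 2251 Hz  (b) Q = 4.426  (c) BW = 508.5 Hz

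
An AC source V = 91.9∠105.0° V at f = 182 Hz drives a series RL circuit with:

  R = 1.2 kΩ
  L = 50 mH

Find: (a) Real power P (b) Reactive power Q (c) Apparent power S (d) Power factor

Step 1 — Angular frequency: ω = 2π·f = 2π·182 = 1144 rad/s.
Step 2 — Component impedances:
  R: Z = R = 1200 Ω
  L: Z = jωL = j·1144·0.05 = 0 + j57.18 Ω
Step 3 — Series combination: Z_total = R + L = 1200 + j57.18 Ω = 1201∠2.7° Ω.
Step 4 — Source phasor: V = 91.9∠105.0° V = -23.79 + j88.77 V.
Step 5 — Current: I = V / Z = -0.01626 + j0.07475 A = 0.0765∠102.3° A.
Step 6 — Complex power: S = V·I* = 7.022 + j0.3346 VA.
Step 7 — Real power: P = Re(S) = 7.022 W.
Step 8 — Reactive power: Q = Im(S) = 0.3346 VAR.
Step 9 — Apparent power: |S| = 7.03 VA.
Step 10 — Power factor: PF = P/|S| = 0.9989 (lagging).

(a) P = 7.022 W  (b) Q = 0.3346 VAR  (c) S = 7.03 VA  (d) PF = 0.9989 (lagging)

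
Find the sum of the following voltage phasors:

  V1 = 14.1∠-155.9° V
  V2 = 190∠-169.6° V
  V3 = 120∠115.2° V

Step 1 — Convert each phasor to rectangular form:
  V1 = 14.1·(cos(-155.9°) + j·sin(-155.9°)) = -12.87 - j5.757 V
  V2 = 190·(cos(-169.6°) + j·sin(-169.6°)) = -186.9 - j34.3 V
  V3 = 120·(cos(115.2°) + j·sin(115.2°)) = -51.09 + j108.6 V
Step 2 — Sum components: V_total = -250.8 + j68.52 V.
Step 3 — Convert to polar: |V_total| = 260 V, ∠V_total = 164.7°.

V_total = 260∠164.7° V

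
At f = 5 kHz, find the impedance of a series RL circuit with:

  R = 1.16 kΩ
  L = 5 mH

Step 1 — Angular frequency: ω = 2π·f = 2π·5000 = 3.142e+04 rad/s.
Step 2 — Component impedances:
  R: Z = R = 1160 Ω
  L: Z = jωL = j·3.142e+04·0.005 = 0 + j157.1 Ω
Step 3 — Series combination: Z_total = R + L = 1160 + j157.1 Ω = 1171∠7.7° Ω.

Z = 1160 + j157.1 Ω = 1171∠7.7° Ω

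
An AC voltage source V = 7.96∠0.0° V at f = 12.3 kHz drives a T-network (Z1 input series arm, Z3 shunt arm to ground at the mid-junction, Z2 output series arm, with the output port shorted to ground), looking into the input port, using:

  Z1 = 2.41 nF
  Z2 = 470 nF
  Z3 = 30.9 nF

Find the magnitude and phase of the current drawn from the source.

Step 1 — Angular frequency: ω = 2π·f = 2π·1.23e+04 = 7.728e+04 rad/s.
Step 2 — Component impedances:
  Z1: Z = 1/(jωC) = -j/(ω·C) = 0 - j5369 Ω
  Z2: Z = 1/(jωC) = -j/(ω·C) = 0 - j27.53 Ω
  Z3: Z = 1/(jωC) = -j/(ω·C) = 0 - j418.8 Ω
Step 3 — With the output port shorted to ground, the output series arm Z2 runs from the junction to ground; the shunt arm Z3 also runs from the junction to ground. They appear in parallel: Z3 || Z2 = 0 - j25.83 Ω.
Step 4 — Series with input arm Z1: Z_in = Z1 + (Z3 || Z2) = 0 - j5395 Ω = 5395∠-90.0° Ω.
Step 5 — Source phasor: V = 7.96∠0.0° V = 7.96 V.
Step 6 — Ohm's law: I = V / Z_total = (7.96) / (0 - j5395) = 0 + j0.001475 A.
Step 7 — Convert to polar: |I| = 0.001475 A, ∠I = 90.0°.

I = 0.001475∠90.0° A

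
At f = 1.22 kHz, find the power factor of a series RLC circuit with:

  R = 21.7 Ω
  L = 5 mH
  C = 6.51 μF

Step 1 — Angular frequency: ω = 2π·f = 2π·1220 = 7665 rad/s.
Step 2 — Component impedances:
  R: Z = R = 21.7 Ω
  L: Z = jωL = j·7665·0.005 = 0 + j38.33 Ω
  C: Z = 1/(jωC) = -j/(ω·C) = 0 - j20.04 Ω
Step 3 — Series combination: Z_total = R + L + C = 21.7 + j18.29 Ω = 28.38∠40.1° Ω.
Step 4 — Power factor: PF = cos(φ) = Re(Z)/|Z| = 21.7/28.3787 = 0.7647.
Step 5 — Type: Im(Z) = 18.29 ⇒ lagging (phase φ = 40.1°).

PF = 0.7647 (lagging, φ = 40.1°)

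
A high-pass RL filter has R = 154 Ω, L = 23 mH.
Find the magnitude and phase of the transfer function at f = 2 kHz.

Step 1 — Angular frequency: ω = 2π·2000 = 1.257e+04 rad/s.
Step 2 — Transfer function: H(jω) = jωL/(R + jωL).
Step 3 — Numerator jωL = j·289; denominator R + jωL = 154 + j289.
Step 4 — H = 0.7789 + j0.415.
Step 5 — Magnitude: |H| = 0.8825 (-1.1 dB); phase: φ = 28.0°.

|H| = 0.8825 (-1.1 dB), φ = 28.0°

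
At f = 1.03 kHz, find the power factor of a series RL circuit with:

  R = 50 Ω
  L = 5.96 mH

Step 1 — Angular frequency: ω = 2π·f = 2π·1030 = 6472 rad/s.
Step 2 — Component impedances:
  R: Z = R = 50 Ω
  L: Z = jωL = j·6472·0.00596 = 0 + j38.57 Ω
Step 3 — Series combination: Z_total = R + L = 50 + j38.57 Ω = 63.15∠37.6° Ω.
Step 4 — Power factor: PF = cos(φ) = Re(Z)/|Z| = 50/63.15 = 0.7918.
Step 5 — Type: Im(Z) = 38.57 ⇒ lagging (phase φ = 37.6°).

PF = 0.7918 (lagging, φ = 37.6°)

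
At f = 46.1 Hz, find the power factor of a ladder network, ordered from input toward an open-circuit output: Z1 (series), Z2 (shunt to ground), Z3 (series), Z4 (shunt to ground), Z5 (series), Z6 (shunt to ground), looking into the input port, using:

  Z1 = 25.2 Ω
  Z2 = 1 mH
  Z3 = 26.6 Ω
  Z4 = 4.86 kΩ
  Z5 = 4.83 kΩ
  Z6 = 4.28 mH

Step 1 — Angular frequency: ω = 2π·f = 2π·46.1 = 289.7 rad/s.
Step 2 — Component impedances:
  Z1: Z = R = 25.2 Ω
  Z2: Z = jωL = j·289.7·0.001 = 0 + j0.2897 Ω
  Z3: Z = R = 26.6 Ω
  Z4: Z = R = 4860 Ω
  Z5: Z = R = 4830 Ω
  Z6: Z = jωL = j·289.7·0.00428 = 0 + j1.24 Ω
Step 3 — Ladder network (open output): work backward from the far end, alternating series and parallel combinations. Z_in = 25.2 + j0.2897 Ω = 25.2∠0.7° Ω.
Step 4 — Power factor: PF = cos(φ) = Re(Z)/|Z| = 25.2/25.202 = 0.9999.
Step 5 — Type: Im(Z) = 0.2897 ⇒ lagging (phase φ = 0.7°).

PF = 0.9999 (lagging, φ = 0.7°)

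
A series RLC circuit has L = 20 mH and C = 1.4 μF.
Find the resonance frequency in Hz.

Step 1 — Resonance condition Im(Z)=0 gives ω₀ = 1/√(LC).
Step 2 — ω₀ = 1/√(0.02·1.4e-06) = 5976 rad/s.
Step 3 — f₀ = ω₀/(2π) = 951.1 Hz.

f₀ = 951.1 Hz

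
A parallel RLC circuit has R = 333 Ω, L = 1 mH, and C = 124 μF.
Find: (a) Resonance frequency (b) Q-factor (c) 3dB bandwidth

Step 1 — Resonance: ω₀ = 1/√(LC) = 1/√(0.001·0.000124) = 2840 rad/s.
Step 2 — f₀ = ω₀/(2π) = 452 Hz.
Step 3 — Parallel Q: Q = R/(ω₀L) = 333/(2840·0.001) = 117.3.
Step 4 — Bandwidth: Δω = ω₀/Q = 24.22 rad/s; BW = Δω/(2π) = 3.854 Hz.

(a) f₀ = 452 Hz  (b) Q = 117.3  (c) BW = 3.854 Hz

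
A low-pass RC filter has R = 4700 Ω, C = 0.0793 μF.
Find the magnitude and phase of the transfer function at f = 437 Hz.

Step 1 — Angular frequency: ω = 2π·437 = 2746 rad/s.
Step 2 — Transfer function: H(jω) = 1/(1 + jωRC).
Step 3 — Denominator: 1 + jωRC = 1 + j·2746·4700·7.93e-08 = 1 + j1.023.
Step 4 — H = 0.4885 - j0.4999.
Step 5 — Magnitude: |H| = 0.6989 (-3.1 dB); phase: φ = -45.7°.

|H| = 0.6989 (-3.1 dB), φ = -45.7°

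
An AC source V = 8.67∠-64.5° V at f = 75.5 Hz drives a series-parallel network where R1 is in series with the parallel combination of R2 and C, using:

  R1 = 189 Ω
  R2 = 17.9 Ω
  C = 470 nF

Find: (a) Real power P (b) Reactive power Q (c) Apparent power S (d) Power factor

Step 1 — Angular frequency: ω = 2π·f = 2π·75.5 = 474.4 rad/s.
Step 2 — Component impedances:
  R1: Z = R = 189 Ω
  R2: Z = R = 17.9 Ω
  C: Z = 1/(jωC) = -j/(ω·C) = 0 - j4485 Ω
Step 3 — Parallel branch: R2 || C = 1/(1/R2 + 1/C) = 17.9 - j0.07144 Ω.
Step 4 — Series with R1: Z_total = R1 + (R2 || C) = 206.9 - j0.07144 Ω = 206.9∠-0.0° Ω.
Step 5 — Source phasor: V = 8.67∠-64.5° V = 3.733 - j7.825 V.
Step 6 — Current: I = V / Z = 0.01805 - j0.03782 A = 0.0419∠-64.5° A.
Step 7 — Complex power: S = V·I* = 0.3633 - j0.0001254 VA.
Step 8 — Real power: P = Re(S) = 0.3633 W.
Step 9 — Reactive power: Q = Im(S) = -0.0001254 VAR.
Step 10 — Apparent power: |S| = 0.3633 VA.
Step 11 — Power factor: PF = P/|S| = 1 (leading).

(a) P = 0.3633 W  (b) Q = -0.0001254 VAR  (c) S = 0.3633 VA  (d) PF = 1 (leading)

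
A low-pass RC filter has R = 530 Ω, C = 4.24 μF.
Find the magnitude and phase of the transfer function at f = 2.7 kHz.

Step 1 — Angular frequency: ω = 2π·2700 = 1.696e+04 rad/s.
Step 2 — Transfer function: H(jω) = 1/(1 + jωRC).
Step 3 — Denominator: 1 + jωRC = 1 + j·1.696e+04·530·4.24e-06 = 1 + j38.12.
Step 4 — H = 0.0006876 - j0.02621.
Step 5 — Magnitude: |H| = 0.02622 (-31.6 dB); phase: φ = -88.5°.

|H| = 0.02622 (-31.6 dB), φ = -88.5°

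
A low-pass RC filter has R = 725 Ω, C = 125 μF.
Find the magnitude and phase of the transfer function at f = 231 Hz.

Step 1 — Angular frequency: ω = 2π·231 = 1451 rad/s.
Step 2 — Transfer function: H(jω) = 1/(1 + jωRC).
Step 3 — Denominator: 1 + jωRC = 1 + j·1451·725·0.000125 = 1 + j131.5.
Step 4 — H = 5.78e-05 - j0.007602.
Step 5 — Magnitude: |H| = 0.007602 (-42.4 dB); phase: φ = -89.6°.

|H| = 0.007602 (-42.4 dB), φ = -89.6°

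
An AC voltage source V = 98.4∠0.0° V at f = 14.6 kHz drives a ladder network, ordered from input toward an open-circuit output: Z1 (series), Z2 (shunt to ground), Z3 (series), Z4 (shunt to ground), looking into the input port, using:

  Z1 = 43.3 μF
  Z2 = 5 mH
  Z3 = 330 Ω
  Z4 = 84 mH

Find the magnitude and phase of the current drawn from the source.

Step 1 — Angular frequency: ω = 2π·f = 2π·1.46e+04 = 9.173e+04 rad/s.
Step 2 — Component impedances:
  Z1: Z = 1/(jωC) = -j/(ω·C) = 0 - j0.2518 Ω
  Z2: Z = jωL = j·9.173e+04·0.005 = 0 + j458.7 Ω
  Z3: Z = R = 330 Ω
  Z4: Z = jωL = j·9.173e+04·0.084 = 0 + j7706 Ω
Step 3 — Ladder network (open output): work backward from the far end, alternating series and parallel combinations. Z_in = 1.04 + j432.7 Ω = 432.7∠89.9° Ω.
Step 4 — Source phasor: V = 98.4∠0.0° V = 98.4 V.
Step 5 — Ohm's law: I = V / Z_total = (98.4) / (1.04 + j432.7) = 0.0005465 - j0.2274 A.
Step 6 — Convert to polar: |I| = 0.2274 A, ∠I = -89.9°.

I = 0.2274∠-89.9° A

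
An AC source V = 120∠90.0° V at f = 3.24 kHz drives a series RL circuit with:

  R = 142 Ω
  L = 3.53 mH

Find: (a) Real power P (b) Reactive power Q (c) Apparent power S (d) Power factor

Step 1 — Angular frequency: ω = 2π·f = 2π·3240 = 2.036e+04 rad/s.
Step 2 — Component impedances:
  R: Z = R = 142 Ω
  L: Z = jωL = j·2.036e+04·0.00353 = 0 + j71.86 Ω
Step 3 — Series combination: Z_total = R + L = 142 + j71.86 Ω = 159.1∠26.8° Ω.
Step 4 — Source phasor: V = 120∠90.0° V = 0 + j120 V.
Step 5 — Current: I = V / Z = 0.3405 + j0.6728 A = 0.754∠63.2° A.
Step 6 — Complex power: S = V·I* = 80.73 + j40.86 VA.
Step 7 — Real power: P = Re(S) = 80.73 W.
Step 8 — Reactive power: Q = Im(S) = 40.86 VAR.
Step 9 — Apparent power: |S| = 90.48 VA.
Step 10 — Power factor: PF = P/|S| = 0.8923 (lagging).

(a) P = 80.73 W  (b) Q = 40.86 VAR  (c) S = 90.48 VA  (d) PF = 0.8923 (lagging)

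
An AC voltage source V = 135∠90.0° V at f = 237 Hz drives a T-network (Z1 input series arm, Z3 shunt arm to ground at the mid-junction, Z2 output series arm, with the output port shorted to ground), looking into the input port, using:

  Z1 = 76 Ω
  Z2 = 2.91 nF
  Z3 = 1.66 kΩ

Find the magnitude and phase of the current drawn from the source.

Step 1 — Angular frequency: ω = 2π·f = 2π·237 = 1489 rad/s.
Step 2 — Component impedances:
  Z1: Z = R = 76 Ω
  Z2: Z = 1/(jωC) = -j/(ω·C) = 0 - j2.308e+05 Ω
  Z3: Z = R = 1660 Ω
Step 3 — With the output port shorted to ground, the output series arm Z2 runs from the junction to ground; the shunt arm Z3 also runs from the junction to ground. They appear in parallel: Z3 || Z2 = 1660 - j11.94 Ω.
Step 4 — Series with input arm Z1: Z_in = Z1 + (Z3 || Z2) = 1736 - j11.94 Ω = 1736∠-0.4° Ω.
Step 5 — Source phasor: V = 135∠90.0° V = 0 + j135 V.
Step 6 — Ohm's law: I = V / Z_total = (0 + j135) / (1736 - j11.94) = -0.0005349 + j0.07777 A.
Step 7 — Convert to polar: |I| = 0.07777 A, ∠I = 90.4°.

I = 0.07777∠90.4° A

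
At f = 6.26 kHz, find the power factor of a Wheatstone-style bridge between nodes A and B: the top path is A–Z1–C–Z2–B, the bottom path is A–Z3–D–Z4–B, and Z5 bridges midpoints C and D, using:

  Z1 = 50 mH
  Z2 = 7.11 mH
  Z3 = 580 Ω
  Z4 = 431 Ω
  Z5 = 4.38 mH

Step 1 — Angular frequency: ω = 2π·f = 2π·6260 = 3.933e+04 rad/s.
Step 2 — Component impedances:
  Z1: Z = jωL = j·3.933e+04·0.05 = 0 + j1967 Ω
  Z2: Z = jωL = j·3.933e+04·0.00711 = 0 + j279.7 Ω
  Z3: Z = R = 580 Ω
  Z4: Z = R = 431 Ω
  Z5: Z = jωL = j·3.933e+04·0.00438 = 0 + j172.3 Ω
Step 3 — Bridge requires nodal analysis (the Z5 bridge couples midpoints C and D, so the two paths cannot be reduced to a simple series/parallel combination). Setting node B to ground and injecting 1 A at node A, the 3-node admittance system at A, C, D solves to V_A = Z_AB = 702.1 + j392.7 Ω = 804.5∠29.2° Ω.
Step 4 — Power factor: PF = cos(φ) = Re(Z)/|Z| = 702.11/804.46 = 0.8728.
Step 5 — Type: Im(Z) = 392.7 ⇒ lagging (phase φ = 29.2°).

PF = 0.8728 (lagging, φ = 29.2°)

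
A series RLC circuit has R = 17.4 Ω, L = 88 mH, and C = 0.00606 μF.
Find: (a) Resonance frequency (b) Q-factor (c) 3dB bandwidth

Step 1 — Resonance condition Im(Z)=0 gives ω₀ = 1/√(LC).
Step 2 — ω₀ = 1/√(0.088·6.06e-09) = 4.33e+04 rad/s.
Step 3 — f₀ = ω₀/(2π) = 6892 Hz.
Step 4 — Series Q: Q = ω₀L/R = 4.33e+04·0.088/17.4 = 219.
Step 5 — 3dB bandwidth: Δω = ω₀/Q = 197.7 rad/s; BW = Δω/(2π) = 31.47 Hz.

(a) f₀ = 6892 Hz  (b) Q = 219  (c) BW = 31.47 Hz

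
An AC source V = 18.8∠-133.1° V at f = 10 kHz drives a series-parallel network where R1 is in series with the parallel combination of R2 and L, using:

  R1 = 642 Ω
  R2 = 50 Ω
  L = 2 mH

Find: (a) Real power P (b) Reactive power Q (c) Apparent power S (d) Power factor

Step 1 — Angular frequency: ω = 2π·f = 2π·1e+04 = 6.283e+04 rad/s.
Step 2 — Component impedances:
  R1: Z = R = 642 Ω
  R2: Z = R = 50 Ω
  L: Z = jωL = j·6.283e+04·0.002 = 0 + j125.7 Ω
Step 3 — Parallel branch: R2 || L = 1/(1/R2 + 1/L) = 43.17 + j17.18 Ω.
Step 4 — Series with R1: Z_total = R1 + (R2 || L) = 685.2 + j17.18 Ω = 685.4∠1.4° Ω.
Step 5 — Source phasor: V = 18.8∠-133.1° V = -12.85 - j13.73 V.
Step 6 — Current: I = V / Z = -0.01924 - j0.01955 A = 0.02743∠-134.5° A.
Step 7 — Complex power: S = V·I* = 0.5155 + j0.01292 VA.
Step 8 — Real power: P = Re(S) = 0.5155 W.
Step 9 — Reactive power: Q = Im(S) = 0.01292 VAR.
Step 10 — Apparent power: |S| = 0.5157 VA.
Step 11 — Power factor: PF = P/|S| = 0.9997 (lagging).

(a) P = 0.5155 W  (b) Q = 0.01292 VAR  (c) S = 0.5157 VA  (d) PF = 0.9997 (lagging)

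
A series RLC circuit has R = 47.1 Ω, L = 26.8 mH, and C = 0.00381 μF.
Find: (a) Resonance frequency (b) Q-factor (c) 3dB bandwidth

Step 1 — Resonance condition Im(Z)=0 gives ω₀ = 1/√(LC).
Step 2 — ω₀ = 1/√(0.0268·3.81e-09) = 9.896e+04 rad/s.
Step 3 — f₀ = ω₀/(2π) = 1.575e+04 Hz.
Step 4 — Series Q: Q = ω₀L/R = 9.896e+04·0.0268/47.1 = 56.31.
Step 5 — 3dB bandwidth: Δω = ω₀/Q = 1757 rad/s; BW = Δω/(2π) = 279.7 Hz.

(a) f₀ = 1.575e+04 Hz  (b) Q = 56.31  (c) BW = 279.7 Hz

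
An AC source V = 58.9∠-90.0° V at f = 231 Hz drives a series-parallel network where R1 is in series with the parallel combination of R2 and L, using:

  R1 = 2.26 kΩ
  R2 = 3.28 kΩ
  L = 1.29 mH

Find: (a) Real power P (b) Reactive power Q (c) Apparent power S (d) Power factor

Step 1 — Angular frequency: ω = 2π·f = 2π·231 = 1451 rad/s.
Step 2 — Component impedances:
  R1: Z = R = 2260 Ω
  R2: Z = R = 3280 Ω
  L: Z = jωL = j·1451·0.00129 = 0 + j1.872 Ω
Step 3 — Parallel branch: R2 || L = 1/(1/R2 + 1/L) = 0.001069 + j1.872 Ω.
Step 4 — Series with R1: Z_total = R1 + (R2 || L) = 2260 + j1.872 Ω = 2260∠0.0° Ω.
Step 5 — Source phasor: V = 58.9∠-90.0° V = 0 - j58.9 V.
Step 6 — Current: I = V / Z = -2.159e-05 - j0.02606 A = 0.02606∠-90.0° A.
Step 7 — Complex power: S = V·I* = 1.535 + j0.001272 VA.
Step 8 — Real power: P = Re(S) = 1.535 W.
Step 9 — Reactive power: Q = Im(S) = 0.001272 VAR.
Step 10 — Apparent power: |S| = 1.535 VA.
Step 11 — Power factor: PF = P/|S| = 1 (lagging).

(a) P = 1.535 W  (b) Q = 0.001272 VAR  (c) S = 1.535 VA  (d) PF = 1 (lagging)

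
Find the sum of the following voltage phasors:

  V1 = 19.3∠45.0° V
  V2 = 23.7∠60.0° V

Step 1 — Convert each phasor to rectangular form:
  V1 = 19.3·(cos(45.0°) + j·sin(45.0°)) = 13.65 + j13.65 V
  V2 = 23.7·(cos(60.0°) + j·sin(60.0°)) = 11.85 + j20.52 V
Step 2 — Sum components: V_total = 25.5 + j34.17 V.
Step 3 — Convert to polar: |V_total| = 42.64 V, ∠V_total = 53.3°.

V_total = 42.64∠53.3° V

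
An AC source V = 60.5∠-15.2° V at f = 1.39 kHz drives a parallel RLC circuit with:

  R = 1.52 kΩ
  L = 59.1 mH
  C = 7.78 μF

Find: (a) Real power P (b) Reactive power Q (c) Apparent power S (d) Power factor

Step 1 — Angular frequency: ω = 2π·f = 2π·1390 = 8734 rad/s.
Step 2 — Component impedances:
  R: Z = R = 1520 Ω
  L: Z = jωL = j·8734·0.0591 = 0 + j516.2 Ω
  C: Z = 1/(jωC) = -j/(ω·C) = 0 - j14.72 Ω
Step 3 — Parallel combination: 1/Z_total = 1/R + 1/L + 1/C; Z_total = 0.151 - j15.15 Ω = 15.15∠-89.4° Ω.
Step 4 — Source phasor: V = 60.5∠-15.2° V = 58.38 - j15.86 V.
Step 5 — Current: I = V / Z = 1.085 + j3.843 A = 3.994∠74.2° A.
Step 6 — Complex power: S = V·I* = 2.408 - j241.6 VA.
Step 7 — Real power: P = Re(S) = 2.408 W.
Step 8 — Reactive power: Q = Im(S) = -241.6 VAR.
Step 9 — Apparent power: |S| = 241.6 VA.
Step 10 — Power factor: PF = P/|S| = 0.009966 (leading).

(a) P = 2.408 W  (b) Q = -241.6 VAR  (c) S = 241.6 VA  (d) PF = 0.009966 (leading)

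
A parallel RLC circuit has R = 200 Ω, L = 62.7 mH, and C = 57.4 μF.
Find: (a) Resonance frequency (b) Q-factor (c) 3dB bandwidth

Step 1 — Resonance: ω₀ = 1/√(LC) = 1/√(0.0627·5.74e-05) = 527.1 rad/s.
Step 2 — f₀ = ω₀/(2π) = 83.89 Hz.
Step 3 — Parallel Q: Q = R/(ω₀L) = 200/(527.1·0.0627) = 6.051.
Step 4 — Bandwidth: Δω = ω₀/Q = 87.11 rad/s; BW = Δω/(2π) = 13.86 Hz.

(a) f₀ = 83.89 Hz  (b) Q = 6.051  (c) BW = 13.86 Hz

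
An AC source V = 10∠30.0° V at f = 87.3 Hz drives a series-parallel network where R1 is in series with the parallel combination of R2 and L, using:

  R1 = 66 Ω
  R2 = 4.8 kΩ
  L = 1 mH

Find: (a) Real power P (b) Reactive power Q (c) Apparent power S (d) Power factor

Step 1 — Angular frequency: ω = 2π·f = 2π·87.3 = 548.5 rad/s.
Step 2 — Component impedances:
  R1: Z = R = 66 Ω
  R2: Z = R = 4800 Ω
  L: Z = jωL = j·548.5·0.001 = 0 + j0.5485 Ω
Step 3 — Parallel branch: R2 || L = 1/(1/R2 + 1/L) = 6.268e-05 + j0.5485 Ω.
Step 4 — Series with R1: Z_total = R1 + (R2 || L) = 66 + j0.5485 Ω = 66∠0.5° Ω.
Step 5 — Source phasor: V = 10∠30.0° V = 8.66 + j5 V.
Step 6 — Current: I = V / Z = 0.1318 + j0.07466 A = 0.1515∠29.5° A.
Step 7 — Complex power: S = V·I* = 1.515 + j0.01259 VA.
Step 8 — Real power: P = Re(S) = 1.515 W.
Step 9 — Reactive power: Q = Im(S) = 0.01259 VAR.
Step 10 — Apparent power: |S| = 1.515 VA.
Step 11 — Power factor: PF = P/|S| = 1 (lagging).

(a) P = 1.515 W  (b) Q = 0.01259 VAR  (c) S = 1.515 VA  (d) PF = 1 (lagging)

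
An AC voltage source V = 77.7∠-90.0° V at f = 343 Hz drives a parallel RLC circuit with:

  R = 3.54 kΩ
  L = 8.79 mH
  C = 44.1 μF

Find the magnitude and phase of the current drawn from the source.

Step 1 — Angular frequency: ω = 2π·f = 2π·343 = 2155 rad/s.
Step 2 — Component impedances:
  R: Z = R = 3540 Ω
  L: Z = jωL = j·2155·0.00879 = 0 + j18.94 Ω
  C: Z = 1/(jωC) = -j/(ω·C) = 0 - j10.52 Ω
Step 3 — Parallel combination: 1/Z_total = 1/R + 1/L + 1/C; Z_total = 0.1582 - j23.67 Ω = 23.67∠-89.6° Ω.
Step 4 — Source phasor: V = 77.7∠-90.0° V = 0 - j77.7 V.
Step 5 — Ohm's law: I = V / Z_total = (0 - j77.7) / (0.1582 - j23.67) = 3.283 - j0.02195 A.
Step 6 — Convert to polar: |I| = 3.283 A, ∠I = -0.4°.

I = 3.283∠-0.4° A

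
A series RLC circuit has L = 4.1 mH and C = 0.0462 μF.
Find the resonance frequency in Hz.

Step 1 — Resonance condition Im(Z)=0 gives ω₀ = 1/√(LC).
Step 2 — ω₀ = 1/√(0.0041·4.62e-08) = 7.266e+04 rad/s.
Step 3 — f₀ = ω₀/(2π) = 1.156e+04 Hz.

f₀ = 1.156e+04 Hz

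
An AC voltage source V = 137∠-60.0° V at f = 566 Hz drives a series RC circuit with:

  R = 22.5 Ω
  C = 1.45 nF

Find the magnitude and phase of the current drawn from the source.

Step 1 — Angular frequency: ω = 2π·f = 2π·566 = 3556 rad/s.
Step 2 — Component impedances:
  R: Z = R = 22.5 Ω
  C: Z = 1/(jωC) = -j/(ω·C) = 0 - j1.939e+05 Ω
Step 3 — Series combination: Z_total = R + C = 22.5 - j1.939e+05 Ω = 1.939e+05∠-90.0° Ω.
Step 4 — Source phasor: V = 137∠-60.0° V = 68.5 - j118.6 V.
Step 5 — Ohm's law: I = V / Z_total = (68.5 - j118.6) / (22.5 - j1.939e+05) = 0.0006118 + j0.0003532 A.
Step 6 — Convert to polar: |I| = 0.0007065 A, ∠I = 30.0°.

I = 0.0007065∠30.0° A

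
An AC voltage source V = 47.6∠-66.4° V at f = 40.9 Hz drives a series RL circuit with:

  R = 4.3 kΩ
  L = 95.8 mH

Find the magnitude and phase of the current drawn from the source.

Step 1 — Angular frequency: ω = 2π·f = 2π·40.9 = 257 rad/s.
Step 2 — Component impedances:
  R: Z = R = 4300 Ω
  L: Z = jωL = j·257·0.0958 = 0 + j24.62 Ω
Step 3 — Series combination: Z_total = R + L = 4300 + j24.62 Ω = 4300∠0.3° Ω.
Step 4 — Source phasor: V = 47.6∠-66.4° V = 19.06 - j43.62 V.
Step 5 — Ohm's law: I = V / Z_total = (19.06 - j43.62) / (4300 + j24.62) = 0.004374 - j0.01017 A.
Step 6 — Convert to polar: |I| = 0.01107 A, ∠I = -66.7°.

I = 0.01107∠-66.7° A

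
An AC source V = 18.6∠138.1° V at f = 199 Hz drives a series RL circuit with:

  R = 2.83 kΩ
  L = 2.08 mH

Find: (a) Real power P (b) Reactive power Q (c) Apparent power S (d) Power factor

Step 1 — Angular frequency: ω = 2π·f = 2π·199 = 1250 rad/s.
Step 2 — Component impedances:
  R: Z = R = 2830 Ω
  L: Z = jωL = j·1250·0.00208 = 0 + j2.601 Ω
Step 3 — Series combination: Z_total = R + L = 2830 + j2.601 Ω = 2830∠0.1° Ω.
Step 4 — Source phasor: V = 18.6∠138.1° V = -13.84 + j12.42 V.
Step 5 — Current: I = V / Z = -0.004888 + j0.004394 A = 0.006572∠138.0° A.
Step 6 — Complex power: S = V·I* = 0.1222 + j0.0001123 VA.
Step 7 — Real power: P = Re(S) = 0.1222 W.
Step 8 — Reactive power: Q = Im(S) = 0.0001123 VAR.
Step 9 — Apparent power: |S| = 0.1222 VA.
Step 10 — Power factor: PF = P/|S| = 1 (lagging).

(a) P = 0.1222 W  (b) Q = 0.0001123 VAR  (c) S = 0.1222 VA  (d) PF = 1 (lagging)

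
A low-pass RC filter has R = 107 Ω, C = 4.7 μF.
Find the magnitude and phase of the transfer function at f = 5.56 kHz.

Step 1 — Angular frequency: ω = 2π·5560 = 3.493e+04 rad/s.
Step 2 — Transfer function: H(jω) = 1/(1 + jωRC).
Step 3 — Denominator: 1 + jωRC = 1 + j·3.493e+04·107·4.7e-06 = 1 + j17.57.
Step 4 — H = 0.003229 - j0.05674.
Step 5 — Magnitude: |H| = 0.05683 (-24.9 dB); phase: φ = -86.7°.

|H| = 0.05683 (-24.9 dB), φ = -86.7°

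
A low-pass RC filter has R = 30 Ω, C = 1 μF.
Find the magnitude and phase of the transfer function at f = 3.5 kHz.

Step 1 — Angular frequency: ω = 2π·3500 = 2.199e+04 rad/s.
Step 2 — Transfer function: H(jω) = 1/(1 + jωRC).
Step 3 — Denominator: 1 + jωRC = 1 + j·2.199e+04·30·1e-06 = 1 + j0.6597.
Step 4 — H = 0.6967 - j0.4597.
Step 5 — Magnitude: |H| = 0.8347 (-1.6 dB); phase: φ = -33.4°.

|H| = 0.8347 (-1.6 dB), φ = -33.4°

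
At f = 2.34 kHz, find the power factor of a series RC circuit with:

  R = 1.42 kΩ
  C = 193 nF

Step 1 — Angular frequency: ω = 2π·f = 2π·2340 = 1.47e+04 rad/s.
Step 2 — Component impedances:
  R: Z = R = 1420 Ω
  C: Z = 1/(jωC) = -j/(ω·C) = 0 - j352.4 Ω
Step 3 — Series combination: Z_total = R + C = 1420 - j352.4 Ω = 1463∠-13.9° Ω.
Step 4 — Power factor: PF = cos(φ) = Re(Z)/|Z| = 1420/1463 = 0.9706.
Step 5 — Type: Im(Z) = -352.4 ⇒ leading (phase φ = -13.9°).

PF = 0.9706 (leading, φ = -13.9°)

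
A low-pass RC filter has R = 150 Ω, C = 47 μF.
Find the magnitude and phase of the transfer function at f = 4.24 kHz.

Step 1 — Angular frequency: ω = 2π·4240 = 2.664e+04 rad/s.
Step 2 — Transfer function: H(jω) = 1/(1 + jωRC).
Step 3 — Denominator: 1 + jωRC = 1 + j·2.664e+04·150·4.7e-05 = 1 + j187.8.
Step 4 — H = 2.835e-05 - j0.005324.
Step 5 — Magnitude: |H| = 0.005324 (-45.5 dB); phase: φ = -89.7°.

|H| = 0.005324 (-45.5 dB), φ = -89.7°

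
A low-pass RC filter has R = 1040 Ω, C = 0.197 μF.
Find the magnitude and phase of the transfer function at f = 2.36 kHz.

Step 1 — Angular frequency: ω = 2π·2360 = 1.483e+04 rad/s.
Step 2 — Transfer function: H(jω) = 1/(1 + jωRC).
Step 3 — Denominator: 1 + jωRC = 1 + j·1.483e+04·1040·1.97e-07 = 1 + j3.038.
Step 4 — H = 0.09776 - j0.297.
Step 5 — Magnitude: |H| = 0.3127 (-10.1 dB); phase: φ = -71.8°.

|H| = 0.3127 (-10.1 dB), φ = -71.8°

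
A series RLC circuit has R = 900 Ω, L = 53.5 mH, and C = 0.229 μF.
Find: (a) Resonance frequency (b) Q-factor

Step 1 — Resonance condition Im(Z)=0 gives ω₀ = 1/√(LC).
Step 2 — ω₀ = 1/√(0.0535·2.29e-07) = 9035 rad/s.
Step 3 — f₀ = ω₀/(2π) = 1438 Hz.
Step 4 — Series Q: Q = ω₀L/R = 9035·0.0535/900 = 0.5371.

(a) f₀ = 1438 Hz  (b) Q = 0.5371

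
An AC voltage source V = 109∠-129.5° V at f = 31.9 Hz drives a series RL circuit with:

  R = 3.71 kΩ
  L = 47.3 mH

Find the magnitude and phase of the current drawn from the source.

Step 1 — Angular frequency: ω = 2π·f = 2π·31.9 = 200.4 rad/s.
Step 2 — Component impedances:
  R: Z = R = 3710 Ω
  L: Z = jωL = j·200.4·0.0473 = 0 + j9.481 Ω
Step 3 — Series combination: Z_total = R + L = 3710 + j9.481 Ω = 3710∠0.1° Ω.
Step 4 — Source phasor: V = 109∠-129.5° V = -69.33 - j84.11 V.
Step 5 — Ohm's law: I = V / Z_total = (-69.33 - j84.11) / (3710 + j9.481) = -0.01875 - j0.02262 A.
Step 6 — Convert to polar: |I| = 0.02938 A, ∠I = -129.6°.

I = 0.02938∠-129.6° A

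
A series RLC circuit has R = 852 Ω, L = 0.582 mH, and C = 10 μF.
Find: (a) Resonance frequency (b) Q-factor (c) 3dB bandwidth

Step 1 — Resonance condition Im(Z)=0 gives ω₀ = 1/√(LC).
Step 2 — ω₀ = 1/√(0.000582·1e-05) = 1.311e+04 rad/s.
Step 3 — f₀ = ω₀/(2π) = 2086 Hz.
Step 4 — Series Q: Q = ω₀L/R = 1.311e+04·0.000582/852 = 0.008954.
Step 5 — 3dB bandwidth: Δω = ω₀/Q = 1.464e+06 rad/s; BW = Δω/(2π) = 2.33e+05 Hz.

(a) f₀ = 2086 Hz  (b) Q = 0.008954  (c) BW = 2.33e+05 Hz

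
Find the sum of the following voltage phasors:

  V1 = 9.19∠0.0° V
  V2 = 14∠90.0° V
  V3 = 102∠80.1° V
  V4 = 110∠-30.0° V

Step 1 — Convert each phasor to rectangular form:
  V1 = 9.19·(cos(0.0°) + j·sin(0.0°)) = 9.19 V
  V2 = 14·(cos(90.0°) + j·sin(90.0°)) = 0 + j14 V
  V3 = 102·(cos(80.1°) + j·sin(80.1°)) = 17.54 + j100.5 V
  V4 = 110·(cos(-30.0°) + j·sin(-30.0°)) = 95.26 - j55 V
Step 2 — Sum components: V_total = 122 + j59.48 V.
Step 3 — Convert to polar: |V_total| = 135.7 V, ∠V_total = 26.0°.

V_total = 135.7∠26.0° V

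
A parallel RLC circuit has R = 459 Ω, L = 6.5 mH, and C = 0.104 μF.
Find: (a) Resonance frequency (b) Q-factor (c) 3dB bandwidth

Step 1 — Resonance: ω₀ = 1/√(LC) = 1/√(0.0065·1.04e-07) = 3.846e+04 rad/s.
Step 2 — f₀ = ω₀/(2π) = 6121 Hz.
Step 3 — Parallel Q: Q = R/(ω₀L) = 459/(3.846e+04·0.0065) = 1.836.
Step 4 — Bandwidth: Δω = ω₀/Q = 2.095e+04 rad/s; BW = Δω/(2π) = 3334 Hz.

(a) f₀ = 6121 Hz  (b) Q = 1.836  (c) BW = 3334 Hz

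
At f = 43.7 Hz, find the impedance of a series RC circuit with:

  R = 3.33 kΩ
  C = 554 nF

Step 1 — Angular frequency: ω = 2π·f = 2π·43.7 = 274.6 rad/s.
Step 2 — Component impedances:
  R: Z = R = 3330 Ω
  C: Z = 1/(jωC) = -j/(ω·C) = 0 - j6574 Ω
Step 3 — Series combination: Z_total = R + C = 3330 - j6574 Ω = 7369∠-63.1° Ω.

Z = 3330 - j6574 Ω = 7369∠-63.1° Ω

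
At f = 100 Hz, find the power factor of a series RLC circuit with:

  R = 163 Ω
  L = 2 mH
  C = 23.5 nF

Step 1 — Angular frequency: ω = 2π·f = 2π·100 = 628.3 rad/s.
Step 2 — Component impedances:
  R: Z = R = 163 Ω
  L: Z = jωL = j·628.3·0.002 = 0 + j1.257 Ω
  C: Z = 1/(jωC) = -j/(ω·C) = 0 - j6.773e+04 Ω
Step 3 — Series combination: Z_total = R + L + C = 163 - j6.772e+04 Ω = 6.772e+04∠-89.9° Ω.
Step 4 — Power factor: PF = cos(φ) = Re(Z)/|Z| = 163/6.772e+04 = 0.002407.
Step 5 — Type: Im(Z) = -6.772e+04 ⇒ leading (phase φ = -89.9°).

PF = 0.002407 (leading, φ = -89.9°)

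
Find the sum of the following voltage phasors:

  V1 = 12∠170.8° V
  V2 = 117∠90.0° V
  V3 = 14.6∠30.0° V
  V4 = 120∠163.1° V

Step 1 — Convert each phasor to rectangular form:
  V1 = 12·(cos(170.8°) + j·sin(170.8°)) = -11.85 + j1.919 V
  V2 = 117·(cos(90.0°) + j·sin(90.0°)) = 0 + j117 V
  V3 = 14.6·(cos(30.0°) + j·sin(30.0°)) = 12.64 + j7.3 V
  V4 = 120·(cos(163.1°) + j·sin(163.1°)) = -114.8 + j34.88 V
Step 2 — Sum components: V_total = -114 + j161.1 V.
Step 3 — Convert to polar: |V_total| = 197.4 V, ∠V_total = 125.3°.

V_total = 197.4∠125.3° V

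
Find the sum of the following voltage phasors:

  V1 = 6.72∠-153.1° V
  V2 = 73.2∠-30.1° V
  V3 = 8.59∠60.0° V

Step 1 — Convert each phasor to rectangular form:
  V1 = 6.72·(cos(-153.1°) + j·sin(-153.1°)) = -5.993 - j3.04 V
  V2 = 73.2·(cos(-30.1°) + j·sin(-30.1°)) = 63.33 - j36.71 V
  V3 = 8.59·(cos(60.0°) + j·sin(60.0°)) = 4.295 + j7.439 V
Step 2 — Sum components: V_total = 61.63 - j32.31 V.
Step 3 — Convert to polar: |V_total| = 69.59 V, ∠V_total = -27.7°.

V_total = 69.59∠-27.7° V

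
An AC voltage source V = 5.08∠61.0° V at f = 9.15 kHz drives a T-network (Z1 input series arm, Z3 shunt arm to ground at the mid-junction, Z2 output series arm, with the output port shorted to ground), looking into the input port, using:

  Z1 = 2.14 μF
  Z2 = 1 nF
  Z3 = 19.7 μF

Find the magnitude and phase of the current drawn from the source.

Step 1 — Angular frequency: ω = 2π·f = 2π·9150 = 5.749e+04 rad/s.
Step 2 — Component impedances:
  Z1: Z = 1/(jωC) = -j/(ω·C) = 0 - j8.128 Ω
  Z2: Z = 1/(jωC) = -j/(ω·C) = 0 - j1.739e+04 Ω
  Z3: Z = 1/(jωC) = -j/(ω·C) = 0 - j0.8829 Ω
Step 3 — With the output port shorted to ground, the output series arm Z2 runs from the junction to ground; the shunt arm Z3 also runs from the junction to ground. They appear in parallel: Z3 || Z2 = 0 - j0.8829 Ω.
Step 4 — Series with input arm Z1: Z_in = Z1 + (Z3 || Z2) = 0 - j9.011 Ω = 9.011∠-90.0° Ω.
Step 5 — Source phasor: V = 5.08∠61.0° V = 2.463 + j4.443 V.
Step 6 — Ohm's law: I = V / Z_total = (2.463 + j4.443) / (0 - j9.011) = -0.4931 + j0.2733 A.
Step 7 — Convert to polar: |I| = 0.5638 A, ∠I = 151.0°.

I = 0.5638∠151.0° A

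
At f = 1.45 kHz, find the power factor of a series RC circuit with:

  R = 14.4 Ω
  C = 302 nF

Step 1 — Angular frequency: ω = 2π·f = 2π·1450 = 9111 rad/s.
Step 2 — Component impedances:
  R: Z = R = 14.4 Ω
  C: Z = 1/(jωC) = -j/(ω·C) = 0 - j363.5 Ω
Step 3 — Series combination: Z_total = R + C = 14.4 - j363.5 Ω = 363.7∠-87.7° Ω.
Step 4 — Power factor: PF = cos(φ) = Re(Z)/|Z| = 14.4/363.7 = 0.03959.
Step 5 — Type: Im(Z) = -363.5 ⇒ leading (phase φ = -87.7°).

PF = 0.03959 (leading, φ = -87.7°)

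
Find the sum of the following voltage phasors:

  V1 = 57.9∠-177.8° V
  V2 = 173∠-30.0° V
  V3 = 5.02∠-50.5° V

Step 1 — Convert each phasor to rectangular form:
  V1 = 57.9·(cos(-177.8°) + j·sin(-177.8°)) = -57.86 - j2.223 V
  V2 = 173·(cos(-30.0°) + j·sin(-30.0°)) = 149.8 - j86.5 V
  V3 = 5.02·(cos(-50.5°) + j·sin(-50.5°)) = 3.193 - j3.874 V
Step 2 — Sum components: V_total = 95.16 - j92.6 V.
Step 3 — Convert to polar: |V_total| = 132.8 V, ∠V_total = -44.2°.

V_total = 132.8∠-44.2° V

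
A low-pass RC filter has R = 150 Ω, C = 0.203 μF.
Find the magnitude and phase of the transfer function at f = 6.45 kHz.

Step 1 — Angular frequency: ω = 2π·6450 = 4.053e+04 rad/s.
Step 2 — Transfer function: H(jω) = 1/(1 + jωRC).
Step 3 — Denominator: 1 + jωRC = 1 + j·4.053e+04·150·2.03e-07 = 1 + j1.234.
Step 4 — H = 0.3964 - j0.4891.
Step 5 — Magnitude: |H| = 0.6296 (-4.0 dB); phase: φ = -51.0°.

|H| = 0.6296 (-4.0 dB), φ = -51.0°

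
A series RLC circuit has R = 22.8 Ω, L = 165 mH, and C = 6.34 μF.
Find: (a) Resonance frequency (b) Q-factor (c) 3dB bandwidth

Step 1 — Resonance: ω₀ = 1/√(LC) = 1/√(0.165·6.34e-06) = 977.7 rad/s.
Step 2 — f₀ = ω₀/(2π) = 155.6 Hz.
Step 3 — Series Q: Q = ω₀L/R = 977.7·0.165/22.8 = 7.076.
Step 4 — Bandwidth: Δω = ω₀/Q = 138.2 rad/s; BW = Δω/(2π) = 21.99 Hz.

(a) f₀ = 155.6 Hz  (b) Q = 7.076  (c) BW = 21.99 Hz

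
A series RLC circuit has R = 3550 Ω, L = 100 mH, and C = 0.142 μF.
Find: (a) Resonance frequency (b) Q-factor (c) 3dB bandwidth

Step 1 — Resonance: ω₀ = 1/√(LC) = 1/√(0.1·1.42e-07) = 8392 rad/s.
Step 2 — f₀ = ω₀/(2π) = 1336 Hz.
Step 3 — Series Q: Q = ω₀L/R = 8392·0.1/3550 = 0.2364.
Step 4 — Bandwidth: Δω = ω₀/Q = 3.55e+04 rad/s; BW = Δω/(2π) = 5650 Hz.

(a) f₀ = 1336 Hz  (b) Q = 0.2364  (c) BW = 5650 Hz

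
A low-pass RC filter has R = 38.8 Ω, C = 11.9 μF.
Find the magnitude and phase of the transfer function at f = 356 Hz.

Step 1 — Angular frequency: ω = 2π·356 = 2237 rad/s.
Step 2 — Transfer function: H(jω) = 1/(1 + jωRC).
Step 3 — Denominator: 1 + jωRC = 1 + j·2237·38.8·1.19e-05 = 1 + j1.033.
Step 4 — H = 0.4839 - j0.4997.
Step 5 — Magnitude: |H| = 0.6956 (-3.2 dB); phase: φ = -45.9°.

|H| = 0.6956 (-3.2 dB), φ = -45.9°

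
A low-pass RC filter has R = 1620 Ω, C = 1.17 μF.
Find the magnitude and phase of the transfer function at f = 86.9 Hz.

Step 1 — Angular frequency: ω = 2π·86.9 = 546 rad/s.
Step 2 — Transfer function: H(jω) = 1/(1 + jωRC).
Step 3 — Denominator: 1 + jωRC = 1 + j·546·1620·1.17e-06 = 1 + j1.035.
Step 4 — H = 0.4829 - j0.4997.
Step 5 — Magnitude: |H| = 0.6949 (-3.2 dB); phase: φ = -46.0°.

|H| = 0.6949 (-3.2 dB), φ = -46.0°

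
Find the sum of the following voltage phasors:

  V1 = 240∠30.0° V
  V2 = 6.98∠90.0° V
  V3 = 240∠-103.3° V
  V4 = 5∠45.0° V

Step 1 — Convert each phasor to rectangular form:
  V1 = 240·(cos(30.0°) + j·sin(30.0°)) = 207.8 + j120 V
  V2 = 6.98·(cos(90.0°) + j·sin(90.0°)) = 0 + j6.98 V
  V3 = 240·(cos(-103.3°) + j·sin(-103.3°)) = -55.21 - j233.6 V
  V4 = 5·(cos(45.0°) + j·sin(45.0°)) = 3.536 + j3.536 V
Step 2 — Sum components: V_total = 156.2 - j103 V.
Step 3 — Convert to polar: |V_total| = 187.1 V, ∠V_total = -33.4°.

V_total = 187.1∠-33.4° V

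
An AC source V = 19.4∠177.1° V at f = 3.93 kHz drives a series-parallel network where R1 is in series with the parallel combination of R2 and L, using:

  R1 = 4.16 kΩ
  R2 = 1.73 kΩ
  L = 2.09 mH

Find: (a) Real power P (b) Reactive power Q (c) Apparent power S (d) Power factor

Step 1 — Angular frequency: ω = 2π·f = 2π·3930 = 2.469e+04 rad/s.
Step 2 — Component impedances:
  R1: Z = R = 4160 Ω
  R2: Z = R = 1730 Ω
  L: Z = jωL = j·2.469e+04·0.00209 = 0 + j51.61 Ω
Step 3 — Parallel branch: R2 || L = 1/(1/R2 + 1/L) = 1.538 + j51.56 Ω.
Step 4 — Series with R1: Z_total = R1 + (R2 || L) = 4162 + j51.56 Ω = 4162∠0.7° Ω.
Step 5 — Source phasor: V = 19.4∠177.1° V = -19.38 + j0.9815 V.
Step 6 — Current: I = V / Z = -0.004652 + j0.0002935 A = 0.004661∠176.4° A.
Step 7 — Complex power: S = V·I* = 0.09042 + j0.00112 VA.
Step 8 — Real power: P = Re(S) = 0.09042 W.
Step 9 — Reactive power: Q = Im(S) = 0.00112 VAR.
Step 10 — Apparent power: |S| = 0.09043 VA.
Step 11 — Power factor: PF = P/|S| = 0.9999 (lagging).

(a) P = 0.09042 W  (b) Q = 0.00112 VAR  (c) S = 0.09043 VA  (d) PF = 0.9999 (lagging)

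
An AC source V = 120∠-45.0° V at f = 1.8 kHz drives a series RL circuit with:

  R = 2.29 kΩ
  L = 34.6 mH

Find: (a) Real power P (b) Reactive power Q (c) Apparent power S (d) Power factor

Step 1 — Angular frequency: ω = 2π·f = 2π·1800 = 1.131e+04 rad/s.
Step 2 — Component impedances:
  R: Z = R = 2290 Ω
  L: Z = jωL = j·1.131e+04·0.0346 = 0 + j391.3 Ω
Step 3 — Series combination: Z_total = R + L = 2290 + j391.3 Ω = 2323∠9.7° Ω.
Step 4 — Source phasor: V = 120∠-45.0° V = 84.85 - j84.85 V.
Step 5 — Current: I = V / Z = 0.02985 - j0.04215 A = 0.05165∠-54.7° A.
Step 6 — Complex power: S = V·I* = 6.11 + j1.044 VA.
Step 7 — Real power: P = Re(S) = 6.11 W.
Step 8 — Reactive power: Q = Im(S) = 1.044 VAR.
Step 9 — Apparent power: |S| = 6.198 VA.
Step 10 — Power factor: PF = P/|S| = 0.9857 (lagging).

(a) P = 6.11 W  (b) Q = 1.044 VAR  (c) S = 6.198 VA  (d) PF = 0.9857 (lagging)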